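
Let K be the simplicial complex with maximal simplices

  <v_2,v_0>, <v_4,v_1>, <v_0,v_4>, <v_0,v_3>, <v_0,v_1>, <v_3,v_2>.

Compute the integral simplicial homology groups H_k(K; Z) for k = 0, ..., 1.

Fix the vertex order v_0 < v_1 < v_2 < v_3 < v_4 and write every simplex with vertices in increasing order. Then dim K = 1 and the simplices of K are:

  0-simplices (5): [v_0], [v_1], [v_2], [v_3], [v_4]
  1-simplices (6): [v_0,v_1], [v_0,v_2], [v_0,v_3], [v_0,v_4], [v_1,v_4], [v_2,v_3]

giving chain groups C_0 ≅ Z^5, C_1 ≅ Z^6.

Boundary ∂_1: C_1 → C_0 is given by ∂[p,q] = [q] − [p]. For instance
  ∂[v_2,v_3] = [v_3] − [v_2].
The resulting 5×6 matrix has rank 4, and its Smith normal form has invariant factors (1,1,1,1).

From H_k ≅ ker(∂_k) / im(∂_{k+1}) we obtain:

  H_0: rank C_0 − rank ∂_1 = 5 − 4 = 1, and the invariant factors of ∂_1 are all 1, so H_0 ≅ Z.
  H_1: rank ker ∂_1 − rank ∂_2 = (6 − 4) − 0 = 2, and there is no ∂_2, so H_1 ≅ Z^2.

H_0 = Z,  H_1 = Z^2.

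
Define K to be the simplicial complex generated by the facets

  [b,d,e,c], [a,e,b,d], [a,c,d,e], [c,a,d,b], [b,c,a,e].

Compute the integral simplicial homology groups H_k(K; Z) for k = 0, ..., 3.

K has 5 vertices, 10 edges, 10 triangles, 5 3-simplices.
rank ∂_0 = 0, rank ∂_1 = 4 ⇒ b_0 = 5 − 0 − 4 = 1; all invariant factors of ∂_1 are 1 so no torsion. So H_0 ≅ Z.
rank ∂_1 = 4, rank ∂_2 = 6 ⇒ b_1 = 10 − 4 − 6 = 0; all invariant factors of ∂_2 are 1 so no torsion. So H_1 ≅ 0.
rank ∂_2 = 6, rank ∂_3 = 4 ⇒ b_2 = 10 − 6 − 4 = 0; all invariant factors of ∂_3 are 1 so no torsion. So H_2 ≅ 0.
rank ∂_3 = 4, rank ∂_4 = 0 ⇒ b_3 = 5 − 4 − 0 = 1. So H_3 ≅ Z.

H_0 ≅ Z,  H_1 = 0,  H_2 = 0,  H_3 ≅ Z.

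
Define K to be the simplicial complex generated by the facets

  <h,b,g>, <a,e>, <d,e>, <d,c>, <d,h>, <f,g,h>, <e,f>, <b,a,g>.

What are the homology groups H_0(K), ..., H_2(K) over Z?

H_0 ≅ Z,  H_1 ≅ Z^2,  H_2 = 0.

K has 8 vertices, 12 edges, 3 triangles.
rank ∂_0 = 0, rank ∂_1 = 7 ⇒ b_0 = 8 − 0 − 7 = 1; all invariant factors of ∂_1 are 1 so no torsion. So H_0 ≅ Z.
rank ∂_1 = 7, rank ∂_2 = 3 ⇒ b_1 = 12 − 7 − 3 = 2; all invariant factors of ∂_2 are 1 so no torsion. So H_1 ≅ Z^2.
rank ∂_2 = 3, rank ∂_3 = 0 ⇒ b_2 = 3 − 3 − 0 = 0. So H_2 ≅ 0.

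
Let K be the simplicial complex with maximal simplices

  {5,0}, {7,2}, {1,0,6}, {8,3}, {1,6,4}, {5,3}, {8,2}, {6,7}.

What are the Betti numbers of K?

Take the total order 0 < 1 < 2 < 3 < 4 < 5 < 6 < 7 < 8 on the vertex set. Then K (dimension 2) consists of the simplices:

  0-simplices (9): [0], [1], [2], [3], [4], [5], [6], [7], [8]
  1-simplices (11): [0,1], [0,5], [0,6], [1,4], [1,6], [2,7], [2,8], [3,5], [3,8], [4,6], [6,7]
  2-simplices (2): [0,1,6], [1,4,6]

Hence C_0 ≅ Z^9, C_1 ≅ Z^11, C_2 ≅ Z^2.

Boundary ∂_1: C_1 → C_0 sends each edge [p,q] (with p < q) to q − p. For instance
  ∂[0,1] = [1] − [0].
This gives a 9×11 integer matrix of rank 8; reducing to Smith normal form yields diagonal entries (1,1,1,1,1,1,1,1).

The boundary map ∂_2: C_2 → C_1 sends each 2-simplex [p,q,r] to [q,r] − [p,r] + [p,q]. For instance
  ∂[1,4,6] = [4,6] − [1,6] + [1,4],
  ∂[0,1,6] = [1,6] − [0,6] + [0,1].
This gives a 11×2 integer matrix of rank 2; reducing to Smith normal form yields diagonal entries (1,1).

Computing H_k = (kernel of ∂_k) / (image of ∂_{k+1}):

  H_0: rank C_0 − rank ∂_1 = 9 − 8 = 1, and the invariant factors of ∂_1 are all 1, so H_0 ≅ Z.
  H_1: rank ker ∂_1 − rank ∂_2 = (11 − 8) − 2 = 1, and the invariant factors of ∂_2 are all 1, so H_1 ≅ Z.
  H_2: rank ker ∂_2 − rank ∂_3 = (2 − 2) − 0 = 0, and there is no ∂_3, so H_2 ≅ 0.

As a check, the Euler characteristic is 9 − 11 + 2 = 0, which agrees with 1 − 1 + 0 = 0.

Hence the Betti numbers are b_0 = 1, b_1 = 1, b_2 = 0.

b_0 = 1, b_1 = 1, b_2 = 0.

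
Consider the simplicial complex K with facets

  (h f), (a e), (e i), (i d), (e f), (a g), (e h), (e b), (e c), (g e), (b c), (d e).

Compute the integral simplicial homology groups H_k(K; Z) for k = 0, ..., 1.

K has 9 vertices, 12 edges.
rank ∂_0 = 0, rank ∂_1 = 8 ⇒ b_0 = 9 − 0 − 8 = 1; all invariant factors of ∂_1 are 1 so no torsion. So H_0 = Z.
rank ∂_1 = 8, rank ∂_2 = 0 ⇒ b_1 = 12 − 8 − 0 = 4. So H_1 = Z^4.

H_0 ≅ Z,  H_1 ≅ Z^4.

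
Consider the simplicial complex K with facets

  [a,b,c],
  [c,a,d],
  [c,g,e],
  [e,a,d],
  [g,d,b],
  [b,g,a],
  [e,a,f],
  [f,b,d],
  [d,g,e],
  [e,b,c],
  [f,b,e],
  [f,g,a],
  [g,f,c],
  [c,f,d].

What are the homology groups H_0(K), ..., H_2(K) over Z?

Order the vertices as a < b < c < d < e < f < g. Listing each simplex with vertices in this order, K has dimension 2 with simplices:

  0-simplices (7): a, b, c, d, e, f, g
  1-simplices (21): ab, ac, ad, ae, af, ag, bc, bd, be, bf, bg, cd, ce, cf, cg, de, df, dg, ef, eg, fg
  2-simplices (14): abc, abg, acd, ade, aef, afg, bce, bdf, bdg, bef, cdf, ceg, cfg, deg

giving chain groups C_0 ≅ Z^7, C_1 ≅ Z^21, C_2 ≅ Z^14.

Boundary ∂_1: C_1 → C_0 maps an edge to its endpoints' difference, ∂[p,q] = q − p.
The 7×21 boundary matrix has rank 6 and Smith normal form diag(1,1,1,1,1,1).

Boundary ∂_2: C_2 → C_1 sends each 2-simplex [p,q,r] to [q,r] − [p,r] + [p,q]. For instance
  ∂abc = bc − ac + ab,
  ∂cdf = df − cf + cd.
The 21×14 boundary matrix has rank 13 and Smith normal form diag(1,1,1,1,1,1,1,1,1,1,1,1,1).

Reading off H_k = ker ∂_k / im ∂_{k+1}:

  H_0: rank C_0 − rank ∂_1 = 7 − 6 = 1, and the invariant factors of ∂_1 are all 1, so H_0 = Z.
  H_1: rank ker ∂_1 − rank ∂_2 = (21 − 6) − 13 = 2, and the invariant factors of ∂_2 are all 1, so H_1 = Z^2.
  H_2: rank ker ∂_2 − rank ∂_3 = (14 − 13) − 0 = 1, and there is no ∂_3, so H_2 = Z.

As a check, the Euler characteristic is 7 − 21 + 14 = 0, which agrees with 1 − 2 + 1 = 0.
(K is a triangulation of the torus T^2.)

H_0 ≅ Z,  H_1 ≅ Z^2,  H_2 ≅ Z.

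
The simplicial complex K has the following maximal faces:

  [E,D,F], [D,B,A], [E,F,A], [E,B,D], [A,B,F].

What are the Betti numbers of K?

Fix the vertex order A < B < D < E < F and write every simplex with vertices in increasing order. Then dim K = 2 and the simplices of K are:

  0-simplices (5): A, B, D, E, F
  1-simplices (10): AB, AD, AE, AF, BD, BE, BF, DE, DF, EF
  2-simplices (5): ABD, ABF, AEF, BDE, DEF

Hence C_0 ≅ Z^5, C_1 ≅ Z^10, C_2 ≅ Z^5.

∂_1: C_1 → C_0 is given by ∂[p,q] = [q] − [p]. For instance
  ∂BD = D − B.
The resulting 5×10 matrix has rank 4, and its Smith normal form has invariant factors (1,1,1,1).

Boundary ∂_2: C_2 → C_1 sends each 2-simplex [p,q,r] to [q,r] − [p,r] + [p,q]. For instance
  ∂BDE = DE − BE + BD,
  ∂DEF = EF − DF + DE.
The resulting 10×5 matrix has rank 5, and its Smith normal form has invariant factors (1,1,1,1,1).

From H_k ≅ ker(∂_k) / im(∂_{k+1}) we obtain:

  H_0: rank C_0 − rank ∂_1 = 5 − 4 = 1, and the invariant factors of ∂_1 are all 1, so H_0 ≅ Z.
  H_1: rank ker ∂_1 − rank ∂_2 = (10 − 4) − 5 = 1, and the invariant factors of ∂_2 are all 1, so H_1 ≅ Z.
  H_2: rank ker ∂_2 − rank ∂_3 = (5 − 5) − 0 = 0, and there is no ∂_3, so H_2 ≅ 0.

Hence the Betti numbers are b_0 = 1, b_1 = 1, b_2 = 0.

b_0 = 1, b_1 = 1, b_2 = 0.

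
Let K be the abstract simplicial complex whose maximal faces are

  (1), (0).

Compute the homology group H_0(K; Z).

Order the vertices as 0 < 1. Listing each simplex with vertices in this order, K has dimension 0 with simplices:

  0-simplices (2): [0], [1]

giving chain groups C_0 ≅ Z^2.

Reading off H_k = ker ∂_k / im ∂_{k+1}:

  H_0: rank C_0 − rank ∂_1 = 2 − 0 = 2, and there is no ∂_1, so H_0 = Z^2.

H_0 = Z^2.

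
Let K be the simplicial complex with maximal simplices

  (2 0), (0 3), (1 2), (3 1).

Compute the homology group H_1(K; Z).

Order the vertices as 0 < 1 < 2 < 3. Listing each simplex with vertices in this order, K has dimension 1 with simplices:

  0-simplices (4): [0], [1], [2], [3]
  1-simplices (4): [0,2], [0,3], [1,2], [1,3]

so the chain groups are C_0 ≅ Z^4, C_1 ≅ Z^4.

Boundary ∂_1: C_1 → C_0 is given by ∂[p,q] = [q] − [p].
As a 4×4 matrix over Z this has rank 3, with invariant factors (1,1,1).

Computing H_k = (kernel of ∂_k) / (image of ∂_{k+1}):

  H_1: rank ker ∂_1 − rank ∂_2 = (4 − 3) − 0 = 1, and there is no ∂_2, so H_1 ≅ Z.

(K is a triangulation of the circle S^1.)

H_1 ≅ Z.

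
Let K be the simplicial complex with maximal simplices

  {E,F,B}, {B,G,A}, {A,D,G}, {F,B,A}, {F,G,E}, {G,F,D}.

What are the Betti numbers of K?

b_0 = 1, b_1 = 1, b_2 = 0.

Fix the vertex order A < B < D < E < F < G and write every simplex with vertices in increasing order. Then dim K = 2 and the simplices of K are:

  0-simplices (6): A, B, D, E, F, G
  1-simplices (12): AB, AD, AF, AG, BE, BF, BG, DF, DG, EF, EG, FG
  2-simplices (6): ABF, ABG, ADG, BEF, DFG, EFG

giving chain groups C_0 ≅ Z^6, C_1 ≅ Z^12, C_2 ≅ Z^6.

Boundary ∂_1: C_1 → C_0 maps an edge to its endpoints' difference, ∂[p,q] = q − p. For instance
  ∂EG = G − E.
As a 6×12 matrix over Z this has rank 5, with invariant factors (1,1,1,1,1).

The boundary map ∂_2: C_2 → C_1 acts by ∂[p,q,r] = [q,r] − [p,r] + [p,q]. For instance
  ∂DFG = FG − DG + DF,
  ∂EFG = FG − EG + EF.
This gives a 12×6 integer matrix of rank 6; reducing to Smith normal form yields diagonal entries (1,1,1,1,1,1).

From H_k ≅ ker(∂_k) / im(∂_{k+1}) we obtain:

  H_0: rank C_0 − rank ∂_1 = 6 − 5 = 1, and the invariant factors of ∂_1 are all 1, so H_0 ≅ Z.
  H_1: rank ker ∂_1 − rank ∂_2 = (12 − 5) − 6 = 1, and the invariant factors of ∂_2 are all 1, so H_1 ≅ Z.
  H_2: rank ker ∂_2 − rank ∂_3 = (6 − 6) − 0 = 0, and there is no ∂_3, so H_2 ≅ 0.

Hence the Betti numbers are b_0 = 1, b_1 = 1, b_2 = 0.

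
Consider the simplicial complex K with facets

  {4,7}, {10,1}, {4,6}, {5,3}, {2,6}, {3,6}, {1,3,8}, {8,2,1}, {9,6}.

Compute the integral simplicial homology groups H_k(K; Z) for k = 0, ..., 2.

H_0 = Z,  H_1 = Z,  H_2 = 0.

Order the vertices as 1 < 2 < 3 < 4 < 5 < 6 < 7 < 8 < 9 < 10. Listing each simplex with vertices in this order, K has dimension 2 with simplices:

  0-simplices (10): [1], [2], [3], [4], [5], [6], [7], [8], [9], [10]
  1-simplices (12): [1,2], [1,3], [1,8], [1,10], [2,6], [2,8], [3,5], [3,6], [3,8], [4,6], [4,7], [6,9]
  2-simplices (2): [1,2,8], [1,3,8]

so the chain groups are C_0 ≅ Z^10, C_1 ≅ Z^12, C_2 ≅ Z^2.

Boundary ∂_1: C_1 → C_0 is given by ∂[p,q] = [q] − [p].
The 10×12 boundary matrix has rank 9 and Smith normal form diag(1,1,1,1,1,1,1,1,1).

Boundary ∂_2: C_2 → C_1 sends each 2-simplex [p,q,r] to [q,r] − [p,r] + [p,q]. For instance
  ∂[1,3,8] = [3,8] − [1,8] + [1,3],
  ∂[1,2,8] = [2,8] − [1,8] + [1,2].
The 12×2 boundary matrix has rank 2 and Smith normal form diag(1,1).

From H_k ≅ ker(∂_k) / im(∂_{k+1}) we obtain:

  H_0: rank C_0 − rank ∂_1 = 10 − 9 = 1, and the invariant factors of ∂_1 are all 1, so H_0 = Z.
  H_1: rank ker ∂_1 − rank ∂_2 = (12 − 9) − 2 = 1, and the invariant factors of ∂_2 are all 1, so H_1 = Z.
  H_2: rank ker ∂_2 − rank ∂_3 = (2 − 2) − 0 = 0, and there is no ∂_3, so H_2 = 0.

As a check, the Euler characteristic is 10 − 12 + 2 = 0, which agrees with 1 − 1 + 0 = 0.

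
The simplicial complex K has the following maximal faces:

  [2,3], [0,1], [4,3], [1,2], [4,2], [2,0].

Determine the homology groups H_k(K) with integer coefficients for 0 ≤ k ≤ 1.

Fix the vertex order 0 < 1 < 2 < 3 < 4 and write every simplex with vertices in increasing order. Then dim K = 1 and the simplices of K are:

  0-simplices (5): [0], [1], [2], [3], [4]
  1-simplices (6): [0,1], [0,2], [1,2], [2,3], [2,4], [3,4]

Hence C_0 ≅ Z^5, C_1 ≅ Z^6.

Boundary ∂_1: C_1 → C_0 is given by ∂[p,q] = [q] − [p]. For instance
  ∂[2,4] = [4] − [2].
This gives a 5×6 integer matrix of rank 4; reducing to Smith normal form yields diagonal entries (1,1,1,1).

Computing H_k = (kernel of ∂_k) / (image of ∂_{k+1}):

  H_0: rank C_0 − rank ∂_1 = 5 − 4 = 1, and the invariant factors of ∂_1 are all 1, so H_0 ≅ Z.
  H_1: rank ker ∂_1 − rank ∂_2 = (6 − 4) − 0 = 2, and there is no ∂_2, so H_1 ≅ Z^2.

As a check, the Euler characteristic is 5 − 6 = -1, which agrees with 1 − 2 = -1.
(K is a triangulation of a wedge of 2 circles.)

H_0 ≅ Z,  H_1 ≅ Z^2.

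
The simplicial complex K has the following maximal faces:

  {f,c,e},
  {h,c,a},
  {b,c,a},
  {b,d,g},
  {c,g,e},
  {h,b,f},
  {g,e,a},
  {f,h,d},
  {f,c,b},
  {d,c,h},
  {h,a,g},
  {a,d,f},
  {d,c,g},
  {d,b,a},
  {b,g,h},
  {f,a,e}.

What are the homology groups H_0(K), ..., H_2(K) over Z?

Take the total order a < b < c < d < e < f < g < h on the vertex set. Then K (dimension 2) consists of the simplices:

  0-simplices (8): a, b, c, d, e, f, g, h
  1-simplices (24): ab, ac, ad, ae, af, ag, ah, bc, bd, bf, bg, bh, cd, ce, cf, cg, ch, df, dg, dh, ef, eg, fh, gh
  2-simplices (16): abc, abd, ach, adf, aef, aeg, agh, bcf, bdg, bfh, bgh, cdg, cdh, cef, ceg, dfh

giving chain groups C_0 ≅ Z^8, C_1 ≅ Z^24, C_2 ≅ Z^16.

Boundary ∂_1: C_1 → C_0 is given by ∂[p,q] = [q] − [p].
The 8×24 boundary matrix has rank 7 and Smith normal form diag(1,1,1,1,1,1,1).

∂_2: C_2 → C_1 acts by ∂[p,q,r] = [q,r] − [p,r] + [p,q]. For instance
  ∂adf = df − af + ad,
  ∂cdg = dg − cg + cd.
As a 24×16 matrix over Z this has rank 15, with invariant factors (1,1,1,1,1,1,1,1,1,1,1,1,1,1,1).

Now H_k = ker ∂_k / im ∂_{k+1}, so:

  H_0: rank C_0 − rank ∂_1 = 8 − 7 = 1, and the invariant factors of ∂_1 are all 1, so H_0 = Z.
  H_1: rank ker ∂_1 − rank ∂_2 = (24 − 7) − 15 = 2, and the invariant factors of ∂_2 are all 1, so H_1 = Z^2.
  H_2: rank ker ∂_2 − rank ∂_3 = (16 − 15) − 0 = 1, and there is no ∂_3, so H_2 = Z.

H_0 ≅ Z,  H_1 ≅ Z^2,  H_2 ≅ Z.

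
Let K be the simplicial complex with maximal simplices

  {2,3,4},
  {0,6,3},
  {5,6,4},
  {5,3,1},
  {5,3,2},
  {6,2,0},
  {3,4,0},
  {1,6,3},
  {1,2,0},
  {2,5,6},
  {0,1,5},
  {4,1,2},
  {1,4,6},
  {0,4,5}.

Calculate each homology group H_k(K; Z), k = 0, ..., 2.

H_0 = Z,  H_1 = Z^2,  H_2 = Z.

Take the total order 0 < 1 < 2 < 3 < 4 < 5 < 6 on the vertex set. Then K (dimension 2) consists of the simplices:

  0-simplices (7): [0], [1], [2], [3], [4], [5], [6]
  1-simplices (21): [0,1], [0,2], [0,3], [0,4], [0,5], [0,6], [1,2], [1,3], [1,4], [1,5], [1,6], [2,3], [2,4], [2,5], [2,6], [3,4], [3,5], [3,6], [4,5], [4,6], [5,6]
  2-simplices (14): [0,1,2], [0,1,5], [0,2,6], [0,3,4], [0,3,6], [0,4,5], [1,2,4], [1,3,5], [1,3,6], [1,4,6], [2,3,4], [2,3,5], [2,5,6], [4,5,6]

so the chain groups are C_0 ≅ Z^7, C_1 ≅ Z^21, C_2 ≅ Z^14.

The boundary map ∂_1: C_1 → C_0 maps an edge to its endpoints' difference, ∂[p,q] = q − p. For instance
  ∂[1,2] = [2] − [1].
As a 7×21 matrix over Z this has rank 6, with invariant factors (1,1,1,1,1,1).

The boundary map ∂_2: C_2 → C_1 maps a triangle to the signed sum of its edges. For instance
  ∂[0,3,4] = [3,4] − [0,4] + [0,3],
  ∂[2,5,6] = [5,6] − [2,6] + [2,5].
This gives a 21×14 integer matrix of rank 13; reducing to Smith normal form yields diagonal entries (1,1,1,1,1,1,1,1,1,1,1,1,1).

Computing H_k = (kernel of ∂_k) / (image of ∂_{k+1}):

  H_0: rank C_0 − rank ∂_1 = 7 − 6 = 1, and the invariant factors of ∂_1 are all 1, so H_0 = Z.
  H_1: rank ker ∂_1 − rank ∂_2 = (21 − 6) − 13 = 2, and the invariant factors of ∂_2 are all 1, so H_1 = Z^2.
  H_2: rank ker ∂_2 − rank ∂_3 = (14 − 13) − 0 = 1, and there is no ∂_3, so H_2 = Z.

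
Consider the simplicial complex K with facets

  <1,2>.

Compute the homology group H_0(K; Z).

Order the vertices as 1 < 2. Listing each simplex with vertices in this order, K has dimension 1 with simplices:

  0-simplices (2): [1], [2]
  1-simplices (1): [1,2]

giving chain groups C_0 ≅ Z^2, C_1 ≅ Z^1.

The boundary map ∂_1: C_1 → C_0 is given by ∂[p,q] = [q] − [p].
As a 2×1 matrix over Z this has rank 1, with invariant factors (1).

Now H_k = ker ∂_k / im ∂_{k+1}, so:

  H_0: rank C_0 − rank ∂_1 = 2 − 1 = 1, and the invariant factors of ∂_1 are all 1, so H_0 = Z.

H_0 ≅ Z.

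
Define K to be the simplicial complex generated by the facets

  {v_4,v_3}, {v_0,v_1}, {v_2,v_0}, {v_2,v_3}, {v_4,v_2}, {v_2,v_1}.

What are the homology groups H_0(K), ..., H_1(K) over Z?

Order the vertices as v_0 < v_1 < v_2 < v_3 < v_4. Listing each simplex with vertices in this order, K has dimension 1 with simplices:

  0-simplices (5): [v_0], [v_1], [v_2], [v_3], [v_4]
  1-simplices (6): [v_0,v_1], [v_0,v_2], [v_1,v_2], [v_2,v_3], [v_2,v_4], [v_3,v_4]

Hence C_0 ≅ Z^5, C_1 ≅ Z^6.

The boundary map ∂_1: C_1 → C_0 is given by ∂[p,q] = [q] − [p].
The resulting 5×6 matrix has rank 4, and its Smith normal form has invariant factors (1,1,1,1).

From H_k ≅ ker(∂_k) / im(∂_{k+1}) we obtain:

  H_0: rank C_0 − rank ∂_1 = 5 − 4 = 1, and the invariant factors of ∂_1 are all 1, so H_0 ≅ Z.
  H_1: rank ker ∂_1 − rank ∂_2 = (6 − 4) − 0 = 2, and there is no ∂_2, so H_1 ≅ Z^2.

As a check, the Euler characteristic is 5 − 6 = -1, which agrees with 1 − 2 = -1.

H_0 ≅ Z,  H_1 ≅ Z^2.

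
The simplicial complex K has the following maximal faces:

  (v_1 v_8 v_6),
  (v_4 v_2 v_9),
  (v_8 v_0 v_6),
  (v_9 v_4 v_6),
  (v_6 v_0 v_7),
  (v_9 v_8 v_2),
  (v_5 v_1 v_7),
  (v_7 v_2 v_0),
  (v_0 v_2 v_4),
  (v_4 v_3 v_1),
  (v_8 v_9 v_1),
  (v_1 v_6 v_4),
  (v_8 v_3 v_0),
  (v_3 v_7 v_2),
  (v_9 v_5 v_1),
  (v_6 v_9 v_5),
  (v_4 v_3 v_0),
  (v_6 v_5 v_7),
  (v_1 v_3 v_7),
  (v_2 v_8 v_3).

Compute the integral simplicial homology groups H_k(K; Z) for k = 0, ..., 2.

K has 10 vertices, 30 edges, 20 triangles.
rank ∂_0 = 0, rank ∂_1 = 9 ⇒ b_0 = 10 − 0 − 9 = 1; all invariant factors of ∂_1 are 1 so no torsion. So H_0 = Z.
rank ∂_1 = 9, rank ∂_2 = 20 ⇒ b_1 = 30 − 9 − 20 = 1; ∂_2 has invariant factor(s) [2] giving torsion. So H_1 = Z ⊕ Z/2.
rank ∂_2 = 20, rank ∂_3 = 0 ⇒ b_2 = 20 − 20 − 0 = 0. So H_2 = 0.

H_0 ≅ Z,  H_1 ≅ Z ⊕ Z/2,  H_2 = 0.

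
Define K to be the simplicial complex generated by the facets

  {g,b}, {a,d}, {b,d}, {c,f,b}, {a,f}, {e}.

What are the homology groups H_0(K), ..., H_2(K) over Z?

H_0 ≅ Z^2,  H_1 ≅ Z,  H_2 = 0.

We work with the vertex ordering a < b < c < d < e < f < g. The simplices of K, each written with vertices in increasing order, are:

  0-simplices (7): a, b, c, d, e, f, g
  1-simplices (7): ad, af, bc, bd, bf, bg, cf
  2-simplices (1): bcf

so the chain groups are C_0 ≅ Z^7, C_1 ≅ Z^7, C_2 ≅ Z^1.

Boundary ∂_1: C_1 → C_0 maps an edge to its endpoints' difference, ∂[p,q] = q − p.
As a 7×7 matrix over Z this has rank 5, with invariant factors (1,1,1,1,1).

∂_2: C_2 → C_1 sends each 2-simplex [p,q,r] to [q,r] − [p,r] + [p,q]. For instance
  ∂bcf = cf − bf + bc.
As a 7×1 matrix over Z this has rank 1, with invariant factors (1).

Reading off H_k = ker ∂_k / im ∂_{k+1}:

  H_0: rank C_0 − rank ∂_1 = 7 − 5 = 2, and the invariant factors of ∂_1 are all 1, so H_0 ≅ Z^2.
  H_1: rank ker ∂_1 − rank ∂_2 = (7 − 5) − 1 = 1, and the invariant factors of ∂_2 are all 1, so H_1 ≅ Z.
  H_2: rank ker ∂_2 − rank ∂_3 = (1 − 1) − 0 = 0, and there is no ∂_3, so H_2 ≅ 0.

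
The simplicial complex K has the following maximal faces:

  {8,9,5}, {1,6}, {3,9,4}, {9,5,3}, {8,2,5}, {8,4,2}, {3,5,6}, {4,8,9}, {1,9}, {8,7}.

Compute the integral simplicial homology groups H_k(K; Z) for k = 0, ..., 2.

H_0 ≅ Z,  H_1 ≅ Z,  H_2 = 0.

We work with the vertex ordering 1 < 2 < 3 < 4 < 5 < 6 < 7 < 8 < 9. The simplices of K, each written with vertices in increasing order, are:

  0-simplices (9): [1], [2], [3], [4], [5], [6], [7], [8], [9]
  1-simplices (16): [1,6], [1,9], [2,4], [2,5], [2,8], [3,4], [3,5], [3,6], [3,9], [4,8], [4,9], [5,6], [5,8], [5,9], [7,8], [8,9]
  2-simplices (7): [2,4,8], [2,5,8], [3,4,9], [3,5,6], [3,5,9], [4,8,9], [5,8,9]

Hence C_0 ≅ Z^9, C_1 ≅ Z^16, C_2 ≅ Z^7.

∂_1: C_1 → C_0 sends each edge [p,q] (with p < q) to q − p.
This gives a 9×16 integer matrix of rank 8; reducing to Smith normal form yields diagonal entries (1,1,1,1,1,1,1,1).

∂_2: C_2 → C_1 acts by ∂[p,q,r] = [q,r] − [p,r] + [p,q]. For instance
  ∂[3,4,9] = [4,9] − [3,9] + [3,4],
  ∂[3,5,6] = [5,6] − [3,6] + [3,5].
As a 16×7 matrix over Z this has rank 7, with invariant factors (1,1,1,1,1,1,1).

Reading off H_k = ker ∂_k / im ∂_{k+1}:

  H_0: rank C_0 − rank ∂_1 = 9 − 8 = 1, and the invariant factors of ∂_1 are all 1, so H_0 = Z.
  H_1: rank ker ∂_1 − rank ∂_2 = (16 − 8) − 7 = 1, and the invariant factors of ∂_2 are all 1, so H_1 = Z.
  H_2: rank ker ∂_2 − rank ∂_3 = (7 − 7) − 0 = 0, and there is no ∂_3, so H_2 = 0.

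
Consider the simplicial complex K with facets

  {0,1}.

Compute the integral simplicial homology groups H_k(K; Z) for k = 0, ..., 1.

Order the vertices as 0 < 1. Listing each simplex with vertices in this order, K has dimension 1 with simplices:

  0-simplices (2): [0], [1]
  1-simplices (1): [0,1]

Hence C_0 ≅ Z^2, C_1 ≅ Z^1.

The boundary map ∂_1: C_1 → C_0 is given by ∂[p,q] = [q] − [p]. For instance
  ∂[0,1] = [1] − [0].
The resulting 2×1 matrix has rank 1, and its Smith normal form has invariant factors (1).

Now H_k = ker ∂_k / im ∂_{k+1}, so:

  H_0: rank C_0 − rank ∂_1 = 2 − 1 = 1, and the invariant factors of ∂_1 are all 1, so H_0 = Z.
  H_1: rank ker ∂_1 − rank ∂_2 = (1 − 1) − 0 = 0, and there is no ∂_2, so H_1 = 0.

As a check, the Euler characteristic is 2 − 1 = 1, which agrees with 1 − 0 = 1.

H_0 ≅ Z,  H_1 = 0.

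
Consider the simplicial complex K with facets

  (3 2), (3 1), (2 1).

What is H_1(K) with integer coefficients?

H_1 ≅ Z.

K has 3 vertices, 3 edges.
rank ∂_1 = 2, rank ∂_2 = 0 ⇒ b_1 = 3 − 2 − 0 = 1. So H_1 ≅ Z.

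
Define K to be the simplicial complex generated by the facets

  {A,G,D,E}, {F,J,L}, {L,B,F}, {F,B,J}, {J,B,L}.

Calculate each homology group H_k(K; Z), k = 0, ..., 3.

H_0 ≅ Z^2,  H_1 = 0,  H_2 ≅ Z,  H_3 = 0.

Order the vertices as A < B < D < E < F < G < J < L. Listing each simplex with vertices in this order, K has dimension 3 with simplices:

  0-simplices (8): A, B, D, E, F, G, J, L
  1-simplices (12): AD, AE, AG, BF, BJ, BL, DE, DG, EG, FJ, FL, JL
  2-simplices (8): ADE, ADG, AEG, BFJ, BFL, BJL, DEG, FJL
  3-simplices (1): ADEG

Hence C_0 ≅ Z^8, C_1 ≅ Z^12, C_2 ≅ Z^8, C_3 ≅ Z^1.

Boundary ∂_1: C_1 → C_0 sends each edge [p,q] (with p < q) to q − p.
This gives a 8×12 integer matrix of rank 6; reducing to Smith normal form yields diagonal entries (1,1,1,1,1,1).

∂_2: C_2 → C_1 acts by ∂[p,q,r] = [q,r] − [p,r] + [p,q]. For instance
  ∂FJL = JL − FL + FJ,
  ∂BFJ = FJ − BJ + BF.
The resulting 12×8 matrix has rank 6, and its Smith normal form has invariant factors (1,1,1,1,1,1).

∂_3: C_3 → C_2 sends each 3-simplex σ to the alternating sum Σ_i (−1)^i (σ with its i-th vertex removed). For instance
  ∂ADEG = DEG − AEG + ADG − ADE.
This gives a 8×1 integer matrix of rank 1; reducing to Smith normal form yields diagonal entries (1).

Reading off H_k = ker ∂_k / im ∂_{k+1}:

  H_0: rank C_0 − rank ∂_1 = 8 − 6 = 2, and the invariant factors of ∂_1 are all 1, so H_0 ≅ Z^2.
  H_1: rank ker ∂_1 − rank ∂_2 = (12 − 6) − 6 = 0, and the invariant factors of ∂_2 are all 1, so H_1 ≅ 0.
  H_2: rank ker ∂_2 − rank ∂_3 = (8 − 6) − 1 = 1, and the invariant factors of ∂_3 are all 1, so H_2 ≅ Z.
  H_3: rank ker ∂_3 − rank ∂_4 = (1 − 1) − 0 = 0, and there is no ∂_4, so H_3 ≅ 0.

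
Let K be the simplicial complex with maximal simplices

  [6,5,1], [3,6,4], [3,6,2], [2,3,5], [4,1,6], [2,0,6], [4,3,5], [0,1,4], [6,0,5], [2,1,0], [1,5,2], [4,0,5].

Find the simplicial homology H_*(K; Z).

H_0 ≅ Z,  H_1 ≅ Z/2,  H_2 = 0.

We work with the vertex ordering 0 < 1 < 2 < 3 < 4 < 5 < 6. The simplices of K, each written with vertices in increasing order, are:

  0-simplices (7): [0], [1], [2], [3], [4], [5], [6]
  1-simplices (18): [0,1], [0,2], [0,4], [0,5], [0,6], [1,2], [1,4], [1,5], [1,6], [2,3], [2,5], [2,6], [3,4], [3,5], [3,6], [4,5], [4,6], [5,6]
  2-simplices (12): [0,1,2], [0,1,4], [0,2,6], [0,4,5], [0,5,6], [1,2,5], [1,4,6], [1,5,6], [2,3,5], [2,3,6], [3,4,5], [3,4,6]

so the chain groups are C_0 ≅ Z^7, C_1 ≅ Z^18, C_2 ≅ Z^12.

The boundary map ∂_1: C_1 → C_0 sends each edge [p,q] (with p < q) to q − p. For instance
  ∂[0,1] = [1] − [0].
The 7×18 boundary matrix has rank 6 and Smith normal form diag(1,1,1,1,1,1).

The boundary map ∂_2: C_2 → C_1 acts by ∂[p,q,r] = [q,r] − [p,r] + [p,q]. For instance
  ∂[0,5,6] = [5,6] − [0,6] + [0,5],
  ∂[1,2,5] = [2,5] − [1,5] + [1,2].
The 18×12 boundary matrix has rank 12 and Smith normal form diag(1,1,1,1,1,1,1,1,1,1,1,2).

Now H_k = ker ∂_k / im ∂_{k+1}, so:

  H_0: rank C_0 − rank ∂_1 = 7 − 6 = 1, and the invariant factors of ∂_1 are all 1, so H_0 ≅ Z.
  H_1: rank ker ∂_1 − rank ∂_2 = (18 − 6) − 12 = 0, and ∂_2 has invariant factor 2 > 1, so H_1 ≅ Z/2.
  H_2: rank ker ∂_2 − rank ∂_3 = (12 − 12) − 0 = 0, and there is no ∂_3, so H_2 ≅ 0.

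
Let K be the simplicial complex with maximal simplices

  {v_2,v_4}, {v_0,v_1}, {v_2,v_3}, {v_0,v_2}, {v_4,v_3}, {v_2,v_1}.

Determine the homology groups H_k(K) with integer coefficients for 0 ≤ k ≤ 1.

H_0 ≅ Z,  H_1 ≅ Z^2.

Take the total order v_0 < v_1 < v_2 < v_3 < v_4 on the vertex set. Then K (dimension 1) consists of the simplices:

  0-simplices (5): [v_0], [v_1], [v_2], [v_3], [v_4]
  1-simplices (6): [v_0,v_1], [v_0,v_2], [v_1,v_2], [v_2,v_3], [v_2,v_4], [v_3,v_4]

so the chain groups are C_0 ≅ Z^5, C_1 ≅ Z^6.

∂_1: C_1 → C_0 sends each edge [p,q] (with p < q) to q − p.
This gives a 5×6 integer matrix of rank 4; reducing to Smith normal form yields diagonal entries (1,1,1,1).

Now H_k = ker ∂_k / im ∂_{k+1}, so:

  H_0: rank C_0 − rank ∂_1 = 5 − 4 = 1, and the invariant factors of ∂_1 are all 1, so H_0 = Z.
  H_1: rank ker ∂_1 − rank ∂_2 = (6 − 4) − 0 = 2, and there is no ∂_2, so H_1 = Z^2.

(K is a triangulation of a wedge of 2 circles.)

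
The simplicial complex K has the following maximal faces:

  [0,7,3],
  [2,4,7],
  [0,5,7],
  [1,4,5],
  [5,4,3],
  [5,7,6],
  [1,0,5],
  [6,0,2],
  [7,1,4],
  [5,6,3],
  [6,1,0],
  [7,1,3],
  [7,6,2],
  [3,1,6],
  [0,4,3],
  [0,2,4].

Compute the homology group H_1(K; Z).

H_1 = Z^2.

Order the vertices as 0 < 1 < 2 < 3 < 4 < 5 < 6 < 7. Listing each simplex with vertices in this order, K has dimension 2 with simplices:

  0-simplices (8): [0], [1], [2], [3], [4], [5], [6], [7]
  1-simplices (24): (24 of them)
  2-simplices (16): [0,1,5], [0,1,6], [0,2,4], [0,2,6], [0,3,4], [0,3,7], [0,5,7], [1,3,6], [1,3,7], [1,4,5], [1,4,7], [2,4,7], [2,6,7], [3,4,5], [3,5,6], [5,6,7]

giving chain groups C_0 ≅ Z^8, C_1 ≅ Z^24, C_2 ≅ Z^16.

The boundary map ∂_1: C_1 → C_0 sends each edge [p,q] (with p < q) to q − p. For instance
  ∂[0,7] = [7] − [0].
This gives a 8×24 integer matrix of rank 7; reducing to Smith normal form yields diagonal entries (1,1,1,1,1,1,1).

The boundary map ∂_2: C_2 → C_1 acts by ∂[p,q,r] = [q,r] − [p,r] + [p,q]. For instance
  ∂[0,3,7] = [3,7] − [0,7] + [0,3],
  ∂[1,3,7] = [3,7] − [1,7] + [1,3].
The resulting 24×16 matrix has rank 15, and its Smith normal form has invariant factors (1,1,1,1,1,1,1,1,1,1,1,1,1,1,1).

Reading off H_k = ker ∂_k / im ∂_{k+1}:

  H_1: rank ker ∂_1 − rank ∂_2 = (24 − 7) − 15 = 2, and the invariant factors of ∂_2 are all 1, so H_1 = Z^2.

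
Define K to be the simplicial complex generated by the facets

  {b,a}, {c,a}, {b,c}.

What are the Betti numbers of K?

b_0 = 1, b_1 = 1.

Order the vertices as a < b < c. Listing each simplex with vertices in this order, K has dimension 1 with simplices:

  0-simplices (3): a, b, c
  1-simplices (3): ab, ac, bc

so the chain groups are C_0 ≅ Z^3, C_1 ≅ Z^3.

∂_1: C_1 → C_0 sends each edge [p,q] (with p < q) to q − p. For instance
  ∂bc = c − b.
As a 3×3 matrix over Z this has rank 2, with invariant factors (1,1).

Now H_k = ker ∂_k / im ∂_{k+1}, so:

  H_0: rank C_0 − rank ∂_1 = 3 − 2 = 1, and the invariant factors of ∂_1 are all 1, so H_0 = Z.
  H_1: rank ker ∂_1 − rank ∂_2 = (3 − 2) − 0 = 1, and there is no ∂_2, so H_1 = Z.

Hence the Betti numbers are b_0 = 1, b_1 = 1.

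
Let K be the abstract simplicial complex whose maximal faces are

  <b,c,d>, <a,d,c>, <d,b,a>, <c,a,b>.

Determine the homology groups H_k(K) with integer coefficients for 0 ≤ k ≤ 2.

H_0 ≅ Z,  H_1 = 0,  H_2 ≅ Z.

Fix the vertex order a < b < c < d and write every simplex with vertices in increasing order. Then dim K = 2 and the simplices of K are:

  0-simplices (4): a, b, c, d
  1-simplices (6): ab, ac, ad, bc, bd, cd
  2-simplices (4): abc, abd, acd, bcd

so the chain groups are C_0 ≅ Z^4, C_1 ≅ Z^6, C_2 ≅ Z^4.

∂_1: C_1 → C_0 is given by ∂[p,q] = [q] − [p]. For instance
  ∂ac = c − a.
As a 4×6 matrix over Z this has rank 3, with invariant factors (1,1,1).

∂_2: C_2 → C_1 sends each 2-simplex [p,q,r] to [q,r] − [p,r] + [p,q]. For instance
  ∂bcd = cd − bd + bc,
  ∂abd = bd − ad + ab.
The resulting 6×4 matrix has rank 3, and its Smith normal form has invariant factors (1,1,1).

Computing H_k = (kernel of ∂_k) / (image of ∂_{k+1}):

  H_0: rank C_0 − rank ∂_1 = 4 − 3 = 1, and the invariant factors of ∂_1 are all 1, so H_0 ≅ Z.
  H_1: rank ker ∂_1 − rank ∂_2 = (6 − 3) − 3 = 0, and the invariant factors of ∂_2 are all 1, so H_1 ≅ 0.
  H_2: rank ker ∂_2 − rank ∂_3 = (4 − 3) − 0 = 1, and there is no ∂_3, so H_2 ≅ Z.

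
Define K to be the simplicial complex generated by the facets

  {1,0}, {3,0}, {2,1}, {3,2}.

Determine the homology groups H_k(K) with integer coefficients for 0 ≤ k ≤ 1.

H_0 ≅ Z,  H_1 ≅ Z.

We work with the vertex ordering 0 < 1 < 2 < 3. The simplices of K, each written with vertices in increasing order, are:

  0-simplices (4): [0], [1], [2], [3]
  1-simplices (4): [0,1], [0,3], [1,2], [2,3]

giving chain groups C_0 ≅ Z^4, C_1 ≅ Z^4.

∂_1: C_1 → C_0 maps an edge to its endpoints' difference, ∂[p,q] = q − p.
The 4×4 boundary matrix has rank 3 and Smith normal form diag(1,1,1).

Now H_k = ker ∂_k / im ∂_{k+1}, so:

  H_0: rank C_0 − rank ∂_1 = 4 − 3 = 1, and the invariant factors of ∂_1 are all 1, so H_0 ≅ Z.
  H_1: rank ker ∂_1 − rank ∂_2 = (4 − 3) − 0 = 1, and there is no ∂_2, so H_1 ≅ Z.

As a check, the Euler characteristic is 4 − 4 = 0, which agrees with 1 − 1 = 0.
(K is a triangulation of the circle S^1.)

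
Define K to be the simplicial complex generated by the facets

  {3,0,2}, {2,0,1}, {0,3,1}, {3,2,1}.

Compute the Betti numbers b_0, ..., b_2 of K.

We work with the vertex ordering 0 < 1 < 2 < 3. The simplices of K, each written with vertices in increasing order, are:

  0-simplices (4): [0], [1], [2], [3]
  1-simplices (6): [0,1], [0,2], [0,3], [1,2], [1,3], [2,3]
  2-simplices (4): [0,1,2], [0,1,3], [0,2,3], [1,2,3]

so the chain groups are C_0 ≅ Z^4, C_1 ≅ Z^6, C_2 ≅ Z^4.

Boundary ∂_1: C_1 → C_0 maps an edge to its endpoints' difference, ∂[p,q] = q − p.
The 4×6 boundary matrix has rank 3 and Smith normal form diag(1,1,1).

The boundary map ∂_2: C_2 → C_1 sends each 2-simplex [p,q,r] to [q,r] − [p,r] + [p,q]. For instance
  ∂[0,1,3] = [1,3] − [0,3] + [0,1],
  ∂[1,2,3] = [2,3] − [1,3] + [1,2].
This gives a 6×4 integer matrix of rank 3; reducing to Smith normal form yields diagonal entries (1,1,1).

From H_k ≅ ker(∂_k) / im(∂_{k+1}) we obtain:

  H_0: rank C_0 − rank ∂_1 = 4 − 3 = 1, and the invariant factors of ∂_1 are all 1, so H_0 = Z.
  H_1: rank ker ∂_1 − rank ∂_2 = (6 − 3) − 3 = 0, and the invariant factors of ∂_2 are all 1, so H_1 = 0.
  H_2: rank ker ∂_2 − rank ∂_3 = (4 − 3) − 0 = 1, and there is no ∂_3, so H_2 = Z.

As a check, the Euler characteristic is 4 − 6 + 4 = 2, which agrees with 1 − 0 + 1 = 2.

Hence the Betti numbers are b_0 = 1, b_1 = 0, b_2 = 1.

b_0 = 1, b_1 = 0, b_2 = 1.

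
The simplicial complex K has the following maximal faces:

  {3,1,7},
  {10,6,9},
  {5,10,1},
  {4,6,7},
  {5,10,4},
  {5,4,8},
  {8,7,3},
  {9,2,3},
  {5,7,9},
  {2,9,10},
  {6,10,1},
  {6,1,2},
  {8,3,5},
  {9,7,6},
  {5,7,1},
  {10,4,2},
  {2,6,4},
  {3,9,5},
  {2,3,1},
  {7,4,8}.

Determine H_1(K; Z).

H_1 = Z ⊕ Z/2.

We work with the vertex ordering 1 < 2 < 3 < 4 < 5 < 6 < 7 < 8 < 9 < 10. The simplices of K, each written with vertices in increasing order, are:

  0-simplices (10): [1], [2], [3], [4], [5], [6], [7], [8], [9], [10]
  1-simplices (30): (30 of them)
  2-simplices (20): (20 of them)

Hence C_0 ≅ Z^10, C_1 ≅ Z^30, C_2 ≅ Z^20.

The boundary map ∂_1: C_1 → C_0 maps an edge to its endpoints' difference, ∂[p,q] = q − p. For instance
  ∂[2,10] = [10] − [2].
As a 10×30 matrix over Z this has rank 9, with invariant factors (1,1,1,1,1,1,1,1,1).

The boundary map ∂_2: C_2 → C_1 maps a triangle to the signed sum of its edges. For instance
  ∂[3,7,8] = [7,8] − [3,8] + [3,7],
  ∂[3,5,9] = [5,9] − [3,9] + [3,5].
The resulting 30×20 matrix has rank 20, and its Smith normal form has invariant factors (1,1,1,1,1,1,1,1,1,1,1,1,1,1,1,1,1,1,1,2).

Computing H_k = (kernel of ∂_k) / (image of ∂_{k+1}):

  H_1: rank ker ∂_1 − rank ∂_2 = (30 − 9) − 20 = 1, and ∂_2 has invariant factor 2 > 1, so H_1 ≅ Z ⊕ Z/2.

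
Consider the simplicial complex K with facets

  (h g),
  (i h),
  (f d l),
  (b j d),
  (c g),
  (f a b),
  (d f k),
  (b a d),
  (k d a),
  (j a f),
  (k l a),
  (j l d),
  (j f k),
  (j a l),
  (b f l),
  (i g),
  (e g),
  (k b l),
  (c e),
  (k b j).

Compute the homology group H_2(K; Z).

Order the vertices as a < b < c < d < e < f < g < h < i < j < k < l. Listing each simplex with vertices in this order, K has dimension 2 with simplices:

  0-simplices (12): a, b, c, d, e, f, g, h, i, j, k, l
  1-simplices (27): ab, ad, af, aj, ak, al, bd, bf, bj, bk, bl, ce, cg, df, dj, dk, dl, eg, fj, fk, fl, gh, gi, hi, jk, jl, kl
  2-simplices (14): abd, abf, adk, afj, ajl, akl, bdj, bfl, bjk, bkl, dfk, dfl, djl, fjk

Hence C_0 ≅ Z^12, C_1 ≅ Z^27, C_2 ≅ Z^14.

The boundary map ∂_1: C_1 → C_0 is given by ∂[p,q] = [q] − [p]. For instance
  ∂ak = k − a.
The resulting 12×27 matrix has rank 10, and its Smith normal form has invariant factors (1,1,1,1,1,1,1,1,1,1).

The boundary map ∂_2: C_2 → C_1 maps a triangle to the signed sum of its edges. For instance
  ∂fjk = jk − fk + fj,
  ∂dfk = fk − dk + df.
The resulting 27×14 matrix has rank 13, and its Smith normal form has invariant factors (1,1,1,1,1,1,1,1,1,1,1,1,1).

Reading off H_k = ker ∂_k / im ∂_{k+1}:

  H_2: rank ker ∂_2 − rank ∂_3 = (14 − 13) − 0 = 1, and there is no ∂_3, so H_2 = Z.

(K is a triangulation of the disjoint union of a wedge of 2 circles and the torus T^2.)

H_2 ≅ Z.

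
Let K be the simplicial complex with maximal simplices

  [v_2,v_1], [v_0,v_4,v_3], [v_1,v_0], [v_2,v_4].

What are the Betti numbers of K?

Take the total order v_0 < v_1 < v_2 < v_3 < v_4 on the vertex set. Then K (dimension 2) consists of the simplices:

  0-simplices (5): [v_0], [v_1], [v_2], [v_3], [v_4]
  1-simplices (6): [v_0,v_1], [v_0,v_3], [v_0,v_4], [v_1,v_2], [v_2,v_4], [v_3,v_4]
  2-simplices (1): [v_0,v_3,v_4]

Hence C_0 ≅ Z^5, C_1 ≅ Z^6, C_2 ≅ Z^1.

Boundary ∂_1: C_1 → C_0 maps an edge to its endpoints' difference, ∂[p,q] = q − p. For instance
  ∂[v_2,v_4] = [v_4] − [v_2].
This gives a 5×6 integer matrix of rank 4; reducing to Smith normal form yields diagonal entries (1,1,1,1).

∂_2: C_2 → C_1 maps a triangle to the signed sum of its edges. For instance
  ∂[v_0,v_3,v_4] = [v_3,v_4] − [v_0,v_4] + [v_0,v_3].
This gives a 6×1 integer matrix of rank 1; reducing to Smith normal form yields diagonal entries (1).

Computing H_k = (kernel of ∂_k) / (image of ∂_{k+1}):

  H_0: rank C_0 − rank ∂_1 = 5 − 4 = 1, and the invariant factors of ∂_1 are all 1, so H_0 ≅ Z.
  H_1: rank ker ∂_1 − rank ∂_2 = (6 − 4) − 1 = 1, and the invariant factors of ∂_2 are all 1, so H_1 ≅ Z.
  H_2: rank ker ∂_2 − rank ∂_3 = (1 − 1) − 0 = 0, and there is no ∂_3, so H_2 ≅ 0.

As a check, the Euler characteristic is 5 − 6 + 1 = 0, which agrees with 1 − 1 + 0 = 0.

Hence the Betti numbers are b_0 = 1, b_1 = 1, b_2 = 0.

b_0 = 1, b_1 = 1, b_2 = 0.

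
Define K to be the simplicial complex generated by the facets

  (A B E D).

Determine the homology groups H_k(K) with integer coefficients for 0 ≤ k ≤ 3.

We work with the vertex ordering A < B < D < E. The simplices of K, each written with vertices in increasing order, are:

  0-simplices (4): A, B, D, E
  1-simplices (6): AB, AD, AE, BD, BE, DE
  2-simplices (4): ABD, ABE, ADE, BDE
  3-simplices (1): ABDE

so the chain groups are C_0 ≅ Z^4, C_1 ≅ Z^6, C_2 ≅ Z^4, C_3 ≅ Z^1.

∂_1: C_1 → C_0 is given by ∂[p,q] = [q] − [p]. For instance
  ∂AE = E − A.
The 4×6 boundary matrix has rank 3 and Smith normal form diag(1,1,1).

Boundary ∂_2: C_2 → C_1 acts by ∂[p,q,r] = [q,r] − [p,r] + [p,q]. For instance
  ∂ABD = BD − AD + AB,
  ∂ADE = DE − AE + AD.
The 6×4 boundary matrix has rank 3 and Smith normal form diag(1,1,1).

Boundary ∂_3: C_3 → C_2 sends each 3-simplex σ to the alternating sum Σ_i (−1)^i (σ with its i-th vertex removed). For instance
  ∂ABDE = BDE − ADE + ABE − ABD.
The resulting 4×1 matrix has rank 1, and its Smith normal form has invariant factors (1).

From H_k ≅ ker(∂_k) / im(∂_{k+1}) we obtain:

  H_0: rank C_0 − rank ∂_1 = 4 − 3 = 1, and the invariant factors of ∂_1 are all 1, so H_0 ≅ Z.
  H_1: rank ker ∂_1 − rank ∂_2 = (6 − 3) − 3 = 0, and the invariant factors of ∂_2 are all 1, so H_1 ≅ 0.
  H_2: rank ker ∂_2 − rank ∂_3 = (4 − 3) − 1 = 0, and the invariant factors of ∂_3 are all 1, so H_2 ≅ 0.
  H_3: rank ker ∂_3 − rank ∂_4 = (1 − 1) − 0 = 0, and there is no ∂_4, so H_3 ≅ 0.

As a check, the Euler characteristic is 4 − 6 + 4 − 1 = 1, which agrees with 1 − 0 + 0 − 0 = 1.

H_0 ≅ Z,  H_1 = 0,  H_2 = 0,  H_3 = 0.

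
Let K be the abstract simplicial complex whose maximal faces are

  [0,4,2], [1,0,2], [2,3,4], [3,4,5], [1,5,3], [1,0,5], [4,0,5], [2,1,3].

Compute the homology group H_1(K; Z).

Take the total order 0 < 1 < 2 < 3 < 4 < 5 on the vertex set. Then K (dimension 2) consists of the simplices:

  0-simplices (6): [0], [1], [2], [3], [4], [5]
  1-simplices (12): [0,1], [0,2], [0,4], [0,5], [1,2], [1,3], [1,5], [2,3], [2,4], [3,4], [3,5], [4,5]
  2-simplices (8): [0,1,2], [0,1,5], [0,2,4], [0,4,5], [1,2,3], [1,3,5], [2,3,4], [3,4,5]

giving chain groups C_0 ≅ Z^6, C_1 ≅ Z^12, C_2 ≅ Z^8.

The boundary map ∂_1: C_1 → C_0 is given by ∂[p,q] = [q] − [p]. For instance
  ∂[0,2] = [2] − [0].
This gives a 6×12 integer matrix of rank 5; reducing to Smith normal form yields diagonal entries (1,1,1,1,1).

The boundary map ∂_2: C_2 → C_1 acts by ∂[p,q,r] = [q,r] − [p,r] + [p,q]. For instance
  ∂[0,1,2] = [1,2] − [0,2] + [0,1],
  ∂[1,3,5] = [3,5] − [1,5] + [1,3].
The 12×8 boundary matrix has rank 7 and Smith normal form diag(1,1,1,1,1,1,1).

From H_k ≅ ker(∂_k) / im(∂_{k+1}) we obtain:

  H_1: rank ker ∂_1 − rank ∂_2 = (12 − 5) − 7 = 0, and the invariant factors of ∂_2 are all 1, so H_1 ≅ 0.

(K is a triangulation of the 2-sphere S^2.)

H_1 ≅ 0.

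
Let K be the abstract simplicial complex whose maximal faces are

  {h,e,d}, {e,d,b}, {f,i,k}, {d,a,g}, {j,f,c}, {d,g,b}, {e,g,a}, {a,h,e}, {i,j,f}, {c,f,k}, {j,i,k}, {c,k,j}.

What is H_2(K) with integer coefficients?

H_2 ≅ Z.

K has 11 vertices, 21 edges, 12 triangles.
rank ∂_2 = 11, rank ∂_3 = 0 ⇒ b_2 = 12 − 11 − 0 = 1. So H_2 = Z.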